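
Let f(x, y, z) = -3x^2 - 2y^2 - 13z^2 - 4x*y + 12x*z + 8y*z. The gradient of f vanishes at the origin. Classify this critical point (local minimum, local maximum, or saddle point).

local maximum

The Hessian at the origin is H = [[-6, -4, 12], [-4, -4, 8], [12, 8, -26]].
An LDLᵀ factorisation of H has diagonal entries -6, -4/3, -2.
Counting signs: 3 negative.
H is negative definite, so the origin is a strict local maximum.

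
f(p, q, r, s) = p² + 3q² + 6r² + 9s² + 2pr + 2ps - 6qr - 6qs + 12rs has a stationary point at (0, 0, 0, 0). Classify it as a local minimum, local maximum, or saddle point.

local minimum

The Hessian at the origin is H = [[2, 0, 2, 2], [0, 6, -6, -6], [2, -6, 12, 12], [2, -6, 12, 18]].
Applying the same elementary operations to the rows and columns of H produces a congruent diagonal matrix with entries 2, 6, 4, 6.
Counting signs: 4 positive.
H is positive definite, so the origin is a strict local minimum.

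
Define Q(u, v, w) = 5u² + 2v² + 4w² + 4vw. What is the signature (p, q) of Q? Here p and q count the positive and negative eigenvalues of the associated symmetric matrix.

(3, 0)

The associated matrix is A = [[5, 0, 0], [0, 2, 2], [0, 2, 4]].
Row-reducing A symmetrically gives the diagonal entries 5, 2, 2.
Counting signs: 3 positive.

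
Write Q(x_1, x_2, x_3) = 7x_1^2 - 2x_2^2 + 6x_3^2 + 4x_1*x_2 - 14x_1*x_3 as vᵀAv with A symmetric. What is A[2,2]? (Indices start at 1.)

-2

The coefficient of x_2^2 in Q is -2, and that is exactly A[2,2].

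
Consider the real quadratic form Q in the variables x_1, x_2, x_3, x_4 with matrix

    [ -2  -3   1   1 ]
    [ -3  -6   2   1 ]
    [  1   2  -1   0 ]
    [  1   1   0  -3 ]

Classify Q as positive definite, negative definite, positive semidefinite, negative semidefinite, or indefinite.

Leading principal minors: Δ_1 = -2, Δ_2 = 3, Δ_3 = -1, Δ_4 = 2.
The signs alternate starting with Δ_1 < 0, so by Sylvester's criterion Q is negative definite.

negative definite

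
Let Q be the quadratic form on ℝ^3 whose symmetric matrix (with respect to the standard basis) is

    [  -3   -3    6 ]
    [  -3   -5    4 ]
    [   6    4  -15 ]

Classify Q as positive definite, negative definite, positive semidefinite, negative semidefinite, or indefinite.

An LDLᵀ factorisation of A has diagonal entries -3, -2, -1.
So there are 3 negative pivots.
Hence Q is negative definite.

negative definite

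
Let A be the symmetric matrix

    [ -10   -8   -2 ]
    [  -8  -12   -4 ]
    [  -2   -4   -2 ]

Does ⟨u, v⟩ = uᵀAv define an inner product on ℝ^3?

no

Leading principal minors: Δ_1 = -10, Δ_2 = 56, Δ_3 = -32.
The signs alternate starting with Δ_1 < 0, so by Sylvester's criterion Q is negative definite.
⟨·,·⟩ is an inner product exactly when A is positive definite.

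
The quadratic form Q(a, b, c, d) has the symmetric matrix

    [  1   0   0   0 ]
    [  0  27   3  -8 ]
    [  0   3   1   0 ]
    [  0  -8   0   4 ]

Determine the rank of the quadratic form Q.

4

Applying the same elementary operations to the rows and columns of A produces a congruent diagonal matrix with entries 1, 27, 2/3, 4/9.
So there are 4 positive pivots.
The rank is the number of nonzero pivots: 4.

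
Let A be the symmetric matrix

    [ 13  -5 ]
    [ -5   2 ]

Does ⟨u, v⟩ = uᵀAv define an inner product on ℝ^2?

Leading principal minors: Δ_1 = 13, Δ_2 = 1.
All leading principal minors are positive, so by Sylvester's criterion Q is positive definite.
⟨·,·⟩ is an inner product exactly when A is positive definite.

yes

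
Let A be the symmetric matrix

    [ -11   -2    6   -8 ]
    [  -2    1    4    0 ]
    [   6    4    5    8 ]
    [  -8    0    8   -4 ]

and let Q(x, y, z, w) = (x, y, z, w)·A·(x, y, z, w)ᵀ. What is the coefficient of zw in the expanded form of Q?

The coefficient of zw is A[3,4] + A[4,3] = 2·8 = 16.

16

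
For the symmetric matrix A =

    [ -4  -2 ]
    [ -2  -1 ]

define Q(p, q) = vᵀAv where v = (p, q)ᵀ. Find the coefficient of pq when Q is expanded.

-4

The coefficient of pq is A[1,2] + A[2,1] = 2·(-2) = -4.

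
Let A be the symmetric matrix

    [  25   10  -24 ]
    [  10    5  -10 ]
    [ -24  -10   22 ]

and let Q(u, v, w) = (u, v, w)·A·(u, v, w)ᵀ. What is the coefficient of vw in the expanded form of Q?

The coefficient of vw is A[2,3] + A[3,2] = 2·(-10) = -20.

-20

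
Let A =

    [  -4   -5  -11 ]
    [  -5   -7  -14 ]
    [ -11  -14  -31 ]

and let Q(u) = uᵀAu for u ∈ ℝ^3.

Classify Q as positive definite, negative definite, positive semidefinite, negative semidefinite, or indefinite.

negative definite

An LDLᵀ factorisation of A has diagonal entries -4, -3/4, -2/3.
So there are 3 negative pivots.
Hence Q is negative definite.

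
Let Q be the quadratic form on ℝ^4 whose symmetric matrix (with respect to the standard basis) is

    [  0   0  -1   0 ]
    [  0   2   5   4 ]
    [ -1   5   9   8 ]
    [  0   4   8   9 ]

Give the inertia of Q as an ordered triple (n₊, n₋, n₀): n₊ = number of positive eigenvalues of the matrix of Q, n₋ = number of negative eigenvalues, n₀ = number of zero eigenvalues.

(3, 1, 0)

By Sylvester's law of inertia any congruent diagonalization of A has 3 positive, 1 negative and 0 zero entries.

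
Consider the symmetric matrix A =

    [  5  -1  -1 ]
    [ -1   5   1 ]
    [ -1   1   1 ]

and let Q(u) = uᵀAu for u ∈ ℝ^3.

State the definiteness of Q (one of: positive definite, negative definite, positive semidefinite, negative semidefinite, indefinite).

positive definite

Congruent diagonalization of A (simultaneous row and column reduction) yields pivots 5, 24/5, 2/3.
So there are 3 positive pivots.
Hence Q is positive definite.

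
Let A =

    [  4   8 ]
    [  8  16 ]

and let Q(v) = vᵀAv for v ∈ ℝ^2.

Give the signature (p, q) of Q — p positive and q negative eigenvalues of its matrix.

(1, 0)

Row-reducing A symmetrically gives the diagonal entries 4, 0.
Counting signs: 1 positive, 1 zero.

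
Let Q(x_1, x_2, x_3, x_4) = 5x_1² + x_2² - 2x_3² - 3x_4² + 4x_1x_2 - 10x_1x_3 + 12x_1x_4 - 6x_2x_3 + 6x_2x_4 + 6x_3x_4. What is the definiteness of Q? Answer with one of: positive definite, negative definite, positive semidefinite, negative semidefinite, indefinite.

The symmetric matrix is A = [[5, 2, -5, 6], [2, 1, -3, 3], [-5, -3, -2, 3], [6, 3, 3, -3]].
Row-reducing A symmetrically gives the diagonal entries 5, 1/5, -12, 0.
That gives 2 positive, 1 negative, 1 zero pivots.
Hence Q is indefinite.

indefinite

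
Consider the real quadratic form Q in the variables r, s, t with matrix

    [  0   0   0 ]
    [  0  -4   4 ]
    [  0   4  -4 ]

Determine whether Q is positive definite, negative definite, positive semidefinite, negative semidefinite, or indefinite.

Row-reducing A symmetrically gives the diagonal entries 0, -4, 0.
So there are 1 negative, 2 zero pivots.
Hence Q is negative semidefinite.

negative semidefinite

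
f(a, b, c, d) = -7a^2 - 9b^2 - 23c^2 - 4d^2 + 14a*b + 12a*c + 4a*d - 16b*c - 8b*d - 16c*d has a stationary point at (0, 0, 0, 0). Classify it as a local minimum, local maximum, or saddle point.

local maximum

The Hessian at the origin is H = [[-14, 14, 12, 4], [14, -18, -16, -8], [12, -16, -46, -16], [4, -8, -16, -8]].
Symmetric row and column elimination reduces H to a congruent diagonal form with pivots -14, -4, -222/7, -20/37.
So there are 4 negative pivots.
H is negative definite, so the origin is a strict local maximum.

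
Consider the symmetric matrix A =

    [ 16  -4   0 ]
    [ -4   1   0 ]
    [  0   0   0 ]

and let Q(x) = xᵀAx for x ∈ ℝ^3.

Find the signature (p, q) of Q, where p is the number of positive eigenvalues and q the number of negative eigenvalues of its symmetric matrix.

(1, 0)

Row-reducing A symmetrically gives the diagonal entries 16, 0, 0.
That gives 1 positive, 2 zero pivots.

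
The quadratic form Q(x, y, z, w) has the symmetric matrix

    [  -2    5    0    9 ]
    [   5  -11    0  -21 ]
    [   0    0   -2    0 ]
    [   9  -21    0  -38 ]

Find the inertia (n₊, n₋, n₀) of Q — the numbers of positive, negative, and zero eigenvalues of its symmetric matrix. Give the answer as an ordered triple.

(2, 2, 0)

Applying the same elementary operations to the rows and columns of A produces a congruent diagonal matrix with entries -2, 3/2, -2, 1.
That gives 2 positive, 2 negative pivots.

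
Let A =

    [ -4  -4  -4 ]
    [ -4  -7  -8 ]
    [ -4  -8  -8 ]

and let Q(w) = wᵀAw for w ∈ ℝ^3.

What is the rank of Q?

Applying the same elementary operations to the rows and columns of A produces a congruent diagonal matrix with entries -4, -3, 4/3.
That gives 1 positive, 2 negative pivots.
The rank is the number of nonzero pivots: 3.

3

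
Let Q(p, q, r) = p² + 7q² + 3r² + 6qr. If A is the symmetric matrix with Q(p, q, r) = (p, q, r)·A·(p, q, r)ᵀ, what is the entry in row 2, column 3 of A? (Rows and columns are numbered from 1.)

The coefficient of q·r in Q is 6. For a symmetric A this equals A[2,3] + A[3,2] = 2·A[2,3].
So A[2,3] = 6/2 = 3.

3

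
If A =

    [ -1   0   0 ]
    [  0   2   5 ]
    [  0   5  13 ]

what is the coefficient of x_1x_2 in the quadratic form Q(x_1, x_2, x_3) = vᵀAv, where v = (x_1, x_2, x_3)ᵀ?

The coefficient of x_1x_2 is A[1,2] + A[2,1] = 2·0 = 0.

0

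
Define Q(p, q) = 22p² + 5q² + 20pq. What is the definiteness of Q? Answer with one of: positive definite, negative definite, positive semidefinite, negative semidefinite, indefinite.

positive definite

The symmetric matrix of Q is A = [[22, 10], [10, 5]].
Leading principal minors: Δ_1 = 22, Δ_2 = 10.
All leading principal minors are positive, so by Sylvester's criterion Q is positive definite.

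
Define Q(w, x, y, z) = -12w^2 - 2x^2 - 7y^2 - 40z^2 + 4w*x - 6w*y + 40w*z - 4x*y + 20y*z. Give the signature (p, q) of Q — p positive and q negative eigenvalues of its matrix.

Write A = [[-12, 2, -3, 20], [2, -2, -2, 0], [-3, -2, -7, 10], [20, 0, 10, -40]].
Row-reducing A symmetrically gives the diagonal entries -12, -5/3, -5/2, 0.
So there are 3 negative, 1 zero pivots.

(0, 3)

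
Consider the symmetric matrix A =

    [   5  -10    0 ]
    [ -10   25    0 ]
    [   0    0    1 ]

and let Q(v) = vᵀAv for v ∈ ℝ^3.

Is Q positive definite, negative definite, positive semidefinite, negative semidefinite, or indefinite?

positive definite

An LDLᵀ factorisation of A has diagonal entries 5, 5, 1.
That gives 3 positive pivots.
Hence Q is positive definite.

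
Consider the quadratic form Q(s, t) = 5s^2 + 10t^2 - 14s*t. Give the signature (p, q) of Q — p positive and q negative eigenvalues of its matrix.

The symmetric matrix is A = [[5, -7], [-7, 10]].
Symmetric row and column elimination reduces A to a congruent diagonal form with pivots 5, 1/5.
That gives 2 positive pivots.

(2, 0)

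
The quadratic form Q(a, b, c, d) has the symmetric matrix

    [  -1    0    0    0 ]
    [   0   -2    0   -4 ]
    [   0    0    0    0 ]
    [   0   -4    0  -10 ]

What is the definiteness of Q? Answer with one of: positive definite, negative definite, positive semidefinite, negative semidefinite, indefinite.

Congruent diagonalization of A (simultaneous row and column reduction) yields pivots -1, -2, 0, -2.
Counting signs: 3 negative, 1 zero.
Hence Q is negative semidefinite.

negative semidefinite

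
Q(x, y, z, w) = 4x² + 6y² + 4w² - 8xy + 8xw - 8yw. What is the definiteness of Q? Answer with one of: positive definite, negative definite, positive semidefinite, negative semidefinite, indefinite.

positive semidefinite

The associated matrix is A = [[4, -4, 0, 4], [-4, 6, 0, -4], [0, 0, 0, 0], [4, -4, 0, 4]].
Congruent diagonalization of A (simultaneous row and column reduction) yields pivots 4, 2, 0, 0.
Counting signs: 2 positive, 2 zero.
Hence Q is positive semidefinite.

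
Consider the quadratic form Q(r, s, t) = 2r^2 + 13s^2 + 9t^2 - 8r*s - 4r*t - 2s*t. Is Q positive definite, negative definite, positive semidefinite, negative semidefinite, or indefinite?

positive definite

The associated matrix is A = [[2, -4, -2], [-4, 13, -1], [-2, -1, 9]].
Applying the same elementary operations to the rows and columns of A produces a congruent diagonal matrix with entries 2, 5, 2.
Counting signs: 3 positive.
Hence Q is positive definite.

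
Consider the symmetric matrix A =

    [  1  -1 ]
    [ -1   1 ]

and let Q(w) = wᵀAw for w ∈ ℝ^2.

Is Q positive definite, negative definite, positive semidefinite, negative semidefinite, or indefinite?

Applying the same elementary operations to the rows and columns of A produces a congruent diagonal matrix with entries 1, 0.
Counting signs: 1 positive, 1 zero.
Hence Q is positive semidefinite.

positive semidefinite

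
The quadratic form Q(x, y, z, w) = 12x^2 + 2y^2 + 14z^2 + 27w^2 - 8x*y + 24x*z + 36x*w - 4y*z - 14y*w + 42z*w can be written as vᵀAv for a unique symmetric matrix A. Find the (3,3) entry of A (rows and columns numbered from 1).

The coefficient of z^2 in Q is 14, and that is exactly A[3,3].

14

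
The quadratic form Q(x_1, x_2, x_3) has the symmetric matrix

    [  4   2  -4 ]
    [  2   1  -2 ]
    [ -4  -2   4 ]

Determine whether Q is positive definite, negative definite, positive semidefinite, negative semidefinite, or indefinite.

positive semidefinite

Applying the same elementary operations to the rows and columns of A produces a congruent diagonal matrix with entries 4, 0, 0.
So there are 1 positive, 2 zero pivots.
Hence Q is positive semidefinite.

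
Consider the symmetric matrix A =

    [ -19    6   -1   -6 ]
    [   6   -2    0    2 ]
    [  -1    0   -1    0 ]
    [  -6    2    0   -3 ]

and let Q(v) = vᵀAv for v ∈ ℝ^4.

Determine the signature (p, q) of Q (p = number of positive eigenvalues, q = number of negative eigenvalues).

Row-reducing A symmetrically gives the diagonal entries -19, -2/19, 0, -1.
Counting signs: 3 negative, 1 zero.

(0, 3)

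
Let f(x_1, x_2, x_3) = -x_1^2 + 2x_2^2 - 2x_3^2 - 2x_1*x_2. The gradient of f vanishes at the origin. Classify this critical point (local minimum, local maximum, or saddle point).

The Hessian at the origin is H = [[-2, -2, 0], [-2, 4, 0], [0, 0, -4]].
Congruent diagonalization of H (simultaneous row and column reduction) yields pivots -2, 6, -4.
That gives 1 positive, 2 negative pivots.
H is indefinite, so the origin is a saddle point.

saddle point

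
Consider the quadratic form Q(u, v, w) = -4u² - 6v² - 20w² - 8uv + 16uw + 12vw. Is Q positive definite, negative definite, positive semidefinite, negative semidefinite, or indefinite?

negative definite

The symmetric matrix is A = [[-4, -4, 8], [-4, -6, 6], [8, 6, -20]].
Row-reducing A symmetrically gives the diagonal entries -4, -2, -2.
That gives 3 negative pivots.
Hence Q is negative definite.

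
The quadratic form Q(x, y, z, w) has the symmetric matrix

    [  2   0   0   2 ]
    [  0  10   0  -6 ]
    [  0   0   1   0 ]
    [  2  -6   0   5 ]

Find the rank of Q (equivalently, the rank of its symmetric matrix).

Symmetric row and column elimination reduces A to a congruent diagonal form with pivots 2, 10, 1, -3/5.
Counting signs: 3 positive, 1 negative.
The rank is the number of nonzero pivots: 4.

4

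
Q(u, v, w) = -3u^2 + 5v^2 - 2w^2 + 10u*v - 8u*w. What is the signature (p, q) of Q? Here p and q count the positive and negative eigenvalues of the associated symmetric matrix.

Write A = [[-3, 5, -4], [5, 5, 0], [-4, 0, -2]].
Congruent diagonalization of A (simultaneous row and column reduction) yields pivots -3, 40/3, 0.
Counting signs: 1 positive, 1 negative, 1 zero.

(1, 1)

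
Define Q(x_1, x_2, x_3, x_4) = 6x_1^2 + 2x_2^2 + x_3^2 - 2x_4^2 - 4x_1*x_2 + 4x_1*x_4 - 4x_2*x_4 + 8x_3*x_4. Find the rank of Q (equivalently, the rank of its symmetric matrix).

4

Write A = [[6, -2, 0, 2], [-2, 2, 0, -2], [0, 0, 1, 4], [2, -2, 4, -2]].
Congruent diagonalization of A (simultaneous row and column reduction) yields pivots 6, 4/3, 1, -20.
So there are 3 positive, 1 negative pivots.
The rank is the number of nonzero pivots: 4.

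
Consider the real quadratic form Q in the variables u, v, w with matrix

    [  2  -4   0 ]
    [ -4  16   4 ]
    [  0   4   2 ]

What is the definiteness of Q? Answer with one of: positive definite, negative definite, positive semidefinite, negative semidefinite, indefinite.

Applying the same elementary operations to the rows and columns of A produces a congruent diagonal matrix with entries 2, 8, 0.
So there are 2 positive, 1 zero pivots.
Hence Q is positive semidefinite.

positive semidefinite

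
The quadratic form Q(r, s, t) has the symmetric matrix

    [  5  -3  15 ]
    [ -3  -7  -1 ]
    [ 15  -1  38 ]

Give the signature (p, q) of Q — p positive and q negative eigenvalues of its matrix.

Applying the same elementary operations to the rows and columns of A produces a congruent diagonal matrix with entries 5, -44/5, 3/11.
Counting signs: 2 positive, 1 negative.

(2, 1)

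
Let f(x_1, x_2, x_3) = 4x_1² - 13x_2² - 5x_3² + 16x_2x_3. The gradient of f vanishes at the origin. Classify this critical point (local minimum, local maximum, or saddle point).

saddle point

The Hessian at the origin is H = [[8, 0, 0], [0, -26, 16], [0, 16, -10]].
Symmetric row and column elimination reduces H to a congruent diagonal form with pivots 8, -26, -2/13.
That gives 1 positive, 2 negative pivots.
H is indefinite, so the origin is a saddle point.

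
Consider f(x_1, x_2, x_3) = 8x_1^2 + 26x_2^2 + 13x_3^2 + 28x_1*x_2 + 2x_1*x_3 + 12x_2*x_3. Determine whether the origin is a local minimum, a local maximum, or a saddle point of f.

local minimum

The Hessian at the origin is H = [[16, 28, 2], [28, 52, 12], [2, 12, 26]].
Symmetric row and column elimination reduces H to a congruent diagonal form with pivots 16, 3, 5/3.
That gives 3 positive pivots.
H is positive definite, so the origin is a strict local minimum.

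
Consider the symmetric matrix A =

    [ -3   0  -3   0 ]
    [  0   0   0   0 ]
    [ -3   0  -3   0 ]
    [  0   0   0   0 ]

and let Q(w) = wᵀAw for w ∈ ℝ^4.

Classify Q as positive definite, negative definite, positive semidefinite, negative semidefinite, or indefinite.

Congruent diagonalization of A (simultaneous row and column reduction) yields pivots -3, 0, 0, 0.
So there are 1 negative, 3 zero pivots.
Hence Q is negative semidefinite.

negative semidefinite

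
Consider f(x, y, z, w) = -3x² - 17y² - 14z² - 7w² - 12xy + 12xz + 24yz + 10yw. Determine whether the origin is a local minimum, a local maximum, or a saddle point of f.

local maximum

The Hessian at the origin is H = [[-6, -12, 12, 0], [-12, -34, 24, 10], [12, 24, -28, 0], [0, 10, 0, -14]].
Row-reducing H symmetrically gives the diagonal entries -6, -10, -4, -4.
Counting signs: 4 negative.
H is negative definite, so the origin is a strict local maximum.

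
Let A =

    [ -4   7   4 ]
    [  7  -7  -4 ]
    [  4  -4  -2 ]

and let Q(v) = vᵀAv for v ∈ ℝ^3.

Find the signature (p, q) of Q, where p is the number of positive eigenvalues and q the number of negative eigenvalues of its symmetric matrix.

(2, 1)

Congruent diagonalization of A (simultaneous row and column reduction) yields pivots -4, 21/4, 2/7.
That gives 2 positive, 1 negative pivots.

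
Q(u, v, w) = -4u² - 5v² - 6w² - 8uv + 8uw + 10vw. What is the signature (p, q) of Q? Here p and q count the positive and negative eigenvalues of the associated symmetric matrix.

The associated matrix is A = [[-4, -4, 4], [-4, -5, 5], [4, 5, -6]].
Symmetric row and column elimination reduces A to a congruent diagonal form with pivots -4, -1, -1.
Counting signs: 3 negative.

(0, 3)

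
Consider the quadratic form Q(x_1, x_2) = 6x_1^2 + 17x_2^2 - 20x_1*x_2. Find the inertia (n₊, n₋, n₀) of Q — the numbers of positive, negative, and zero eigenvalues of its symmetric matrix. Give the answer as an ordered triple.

(2, 0, 0)

Write A = [[6, -10], [-10, 17]].
Congruent diagonalization of A (simultaneous row and column reduction) yields pivots 6, 1/3.
That gives 2 positive pivots.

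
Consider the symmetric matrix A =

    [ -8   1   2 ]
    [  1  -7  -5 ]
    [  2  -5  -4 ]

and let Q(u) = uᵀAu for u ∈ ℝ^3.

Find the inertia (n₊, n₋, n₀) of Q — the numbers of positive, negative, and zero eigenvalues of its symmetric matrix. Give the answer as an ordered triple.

Symmetric row and column elimination reduces A to a congruent diagonal form with pivots -8, -55/8, -12/55.
That gives 3 negative pivots.

(0, 3, 0)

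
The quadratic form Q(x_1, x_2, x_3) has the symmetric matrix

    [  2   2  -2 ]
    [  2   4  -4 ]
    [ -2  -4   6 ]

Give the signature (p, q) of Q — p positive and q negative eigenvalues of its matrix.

An LDLᵀ factorisation of A has diagonal entries 2, 2, 2.
So there are 3 positive pivots.

(3, 0)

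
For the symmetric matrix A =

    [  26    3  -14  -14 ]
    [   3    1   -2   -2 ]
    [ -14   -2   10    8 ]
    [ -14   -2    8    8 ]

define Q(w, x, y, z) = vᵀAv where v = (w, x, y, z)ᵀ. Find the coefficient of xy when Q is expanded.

The coefficient of xy is A[2,3] + A[3,2] = 2·(-2) = -4.

-4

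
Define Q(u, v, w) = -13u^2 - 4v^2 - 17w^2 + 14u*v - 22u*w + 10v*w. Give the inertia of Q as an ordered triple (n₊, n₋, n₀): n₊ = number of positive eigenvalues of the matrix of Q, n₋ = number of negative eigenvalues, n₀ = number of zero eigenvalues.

The symmetric matrix is A = [[-13, 7, -11], [7, -4, 5], [-11, 5, -17]].
Congruent diagonalization of A (simultaneous row and column reduction) yields pivots -13, -3/13, -4.
So there are 3 negative pivots.

(0, 3, 0)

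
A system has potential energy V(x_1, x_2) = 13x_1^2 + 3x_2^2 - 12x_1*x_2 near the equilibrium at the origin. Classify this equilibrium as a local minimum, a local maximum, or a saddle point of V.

The Hessian at the origin is H = [[26, -12], [-12, 6]].
det H = 26·6 − (-12)² = 12 > 0 and H[1,1] = 26 > 0, so H is positive definite.
Therefore the origin is a local minimum.

local minimum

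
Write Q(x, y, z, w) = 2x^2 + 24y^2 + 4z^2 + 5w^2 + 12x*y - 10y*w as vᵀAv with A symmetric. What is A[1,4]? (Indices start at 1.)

0

The coefficient of x·w in Q is 0. For a symmetric A this equals A[1,4] + A[4,1] = 2·A[1,4].
So A[1,4] = 0/2 = 0.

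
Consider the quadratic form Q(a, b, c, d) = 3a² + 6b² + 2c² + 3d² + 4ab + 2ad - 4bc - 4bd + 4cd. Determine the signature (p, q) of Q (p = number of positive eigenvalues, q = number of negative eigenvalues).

(4, 0)

The associated matrix is A = [[3, 2, 0, 1], [2, 6, -2, -2], [0, -2, 2, 2], [1, -2, 2, 3]].
An LDLᵀ factorisation of A has diagonal entries 3, 14/3, 8/7, 1/2.
So there are 4 positive pivots.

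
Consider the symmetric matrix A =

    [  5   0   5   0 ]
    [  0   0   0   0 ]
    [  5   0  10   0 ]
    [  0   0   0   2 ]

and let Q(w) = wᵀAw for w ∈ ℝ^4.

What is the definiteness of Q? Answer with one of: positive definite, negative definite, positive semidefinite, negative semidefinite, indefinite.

Congruent diagonalization of A (simultaneous row and column reduction) yields pivots 5, 0, 5, 2.
So there are 3 positive, 1 zero pivots.
Hence Q is positive semidefinite.

positive semidefinite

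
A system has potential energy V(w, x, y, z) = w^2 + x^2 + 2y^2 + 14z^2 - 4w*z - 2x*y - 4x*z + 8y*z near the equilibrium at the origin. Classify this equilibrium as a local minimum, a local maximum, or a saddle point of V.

local minimum

The Hessian at the origin is H = [[2, 0, 0, -4], [0, 2, -2, -4], [0, -2, 4, 8], [-4, -4, 8, 28]].
Row-reducing H symmetrically gives the diagonal entries 2, 2, 2, 4.
That gives 4 positive pivots.
H is positive definite, so the origin is a strict local minimum.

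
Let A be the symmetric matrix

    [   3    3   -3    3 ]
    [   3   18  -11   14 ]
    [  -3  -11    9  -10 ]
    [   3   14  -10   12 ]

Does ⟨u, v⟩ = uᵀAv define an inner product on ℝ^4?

yes

Congruent diagonalization of A (simultaneous row and column reduction) yields pivots 3, 15, 26/15, 5/26.
So there are 4 positive pivots.
Hence Q is positive definite.
⟨·,·⟩ is an inner product exactly when A is positive definite.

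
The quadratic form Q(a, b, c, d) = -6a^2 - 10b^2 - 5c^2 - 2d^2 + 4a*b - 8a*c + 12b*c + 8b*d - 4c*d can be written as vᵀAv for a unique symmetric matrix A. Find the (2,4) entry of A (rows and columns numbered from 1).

The coefficient of b·d in Q is 8. For a symmetric A this equals A[2,4] + A[4,2] = 2·A[2,4].
So A[2,4] = 8/2 = 4.

4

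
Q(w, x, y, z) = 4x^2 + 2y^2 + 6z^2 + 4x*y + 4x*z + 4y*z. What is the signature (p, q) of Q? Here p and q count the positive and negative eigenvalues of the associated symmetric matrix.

(3, 0)

Write A = [[0, 0, 0, 0], [0, 4, 2, 2], [0, 2, 2, 2], [0, 2, 2, 6]].
Congruent diagonalization of A (simultaneous row and column reduction) yields pivots 0, 4, 1, 4.
That gives 3 positive, 1 zero pivots.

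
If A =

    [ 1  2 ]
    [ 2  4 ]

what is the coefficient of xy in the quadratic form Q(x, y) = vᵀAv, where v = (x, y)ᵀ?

4

The coefficient of xy is A[1,2] + A[2,1] = 2·2 = 4.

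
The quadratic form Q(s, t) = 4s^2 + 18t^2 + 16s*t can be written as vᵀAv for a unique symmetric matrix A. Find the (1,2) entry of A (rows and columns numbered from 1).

8

The coefficient of s·t in Q is 16. For a symmetric A this equals A[1,2] + A[2,1] = 2·A[1,2].
So A[1,2] = 16/2 = 8.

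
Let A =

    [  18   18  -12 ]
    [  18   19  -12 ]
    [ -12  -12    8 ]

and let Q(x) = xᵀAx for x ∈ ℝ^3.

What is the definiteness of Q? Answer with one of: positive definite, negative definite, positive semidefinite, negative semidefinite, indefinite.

positive semidefinite

Row-reducing A symmetrically gives the diagonal entries 18, 1, 0.
That gives 2 positive, 1 zero pivots.
Hence Q is positive semidefinite.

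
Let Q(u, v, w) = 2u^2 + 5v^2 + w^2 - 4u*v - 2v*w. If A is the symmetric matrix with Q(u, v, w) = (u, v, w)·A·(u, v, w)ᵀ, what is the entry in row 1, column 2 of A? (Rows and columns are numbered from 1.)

-2

The coefficient of u·v in Q is -4. For a symmetric A this equals A[1,2] + A[2,1] = 2·A[1,2].
So A[1,2] = -4/2 = -2.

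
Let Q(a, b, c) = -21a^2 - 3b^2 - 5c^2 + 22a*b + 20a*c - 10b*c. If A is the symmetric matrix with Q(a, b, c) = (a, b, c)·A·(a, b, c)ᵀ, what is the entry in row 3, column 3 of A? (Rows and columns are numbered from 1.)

The coefficient of c^2 in Q is -5, and that is exactly A[3,3].

-5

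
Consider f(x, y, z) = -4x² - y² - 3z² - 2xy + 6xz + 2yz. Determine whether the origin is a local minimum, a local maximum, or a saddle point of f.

The Hessian at the origin is H = [[-8, -2, 6], [-2, -2, 2], [6, 2, -6]].
An LDLᵀ factorisation of H has diagonal entries -8, -3/2, -4/3.
Counting signs: 3 negative.
H is negative definite, so the origin is a strict local maximum.

local maximum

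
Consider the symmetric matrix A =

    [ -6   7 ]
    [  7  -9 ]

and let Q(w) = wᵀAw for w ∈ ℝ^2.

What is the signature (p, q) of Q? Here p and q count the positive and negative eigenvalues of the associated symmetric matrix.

Congruent diagonalization of A (simultaneous row and column reduction) yields pivots -6, -5/6.
That gives 2 negative pivots.

(0, 2)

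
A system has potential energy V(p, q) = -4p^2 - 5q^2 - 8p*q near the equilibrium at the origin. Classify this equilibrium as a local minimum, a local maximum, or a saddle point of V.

The Hessian at the origin is H = [[-8, -8], [-8, -10]].
det H = -8·-10 − (-8)² = 16 > 0 and H[1,1] = -8 < 0, so H is negative definite.
Therefore the origin is a local maximum.

local maximum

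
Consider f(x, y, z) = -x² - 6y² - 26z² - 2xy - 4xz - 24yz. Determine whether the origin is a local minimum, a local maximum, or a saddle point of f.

local maximum

The Hessian at the origin is H = [[-2, -2, -4], [-2, -12, -24], [-4, -24, -52]].
An LDLᵀ factorisation of H has diagonal entries -2, -10, -4.
That gives 3 negative pivots.
H is negative definite, so the origin is a strict local maximum.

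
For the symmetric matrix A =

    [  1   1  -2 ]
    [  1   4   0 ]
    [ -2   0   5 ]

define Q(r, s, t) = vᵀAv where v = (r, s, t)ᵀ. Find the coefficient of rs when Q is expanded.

The coefficient of rs is A[1,2] + A[2,1] = 2·1 = 2.

2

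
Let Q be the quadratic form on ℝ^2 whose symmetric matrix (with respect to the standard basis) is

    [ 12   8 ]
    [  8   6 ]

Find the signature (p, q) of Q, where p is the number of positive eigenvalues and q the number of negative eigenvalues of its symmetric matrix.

(2, 0)

Symmetric row and column elimination reduces A to a congruent diagonal form with pivots 12, 2/3.
Counting signs: 2 positive.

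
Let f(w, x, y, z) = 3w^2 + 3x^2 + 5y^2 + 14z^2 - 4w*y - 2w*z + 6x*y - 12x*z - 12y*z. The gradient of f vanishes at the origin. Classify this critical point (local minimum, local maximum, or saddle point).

The Hessian at the origin is H = [[6, 0, -4, -2], [0, 6, 6, -12], [-4, 6, 10, -12], [-2, -12, -12, 28]].
An LDLᵀ factorisation of H has diagonal entries 6, 6, 4/3, 2.
Counting signs: 4 positive.
H is positive definite, so the origin is a strict local minimum.

local minimum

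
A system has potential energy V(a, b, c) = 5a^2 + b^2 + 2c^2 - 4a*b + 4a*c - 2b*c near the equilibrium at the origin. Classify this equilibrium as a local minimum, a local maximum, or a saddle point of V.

local minimum

The Hessian at the origin is H = [[10, -4, 4], [-4, 2, -2], [4, -2, 4]].
Row-reducing H symmetrically gives the diagonal entries 10, 2/5, 2.
Counting signs: 3 positive.
H is positive definite, so the origin is a strict local minimum.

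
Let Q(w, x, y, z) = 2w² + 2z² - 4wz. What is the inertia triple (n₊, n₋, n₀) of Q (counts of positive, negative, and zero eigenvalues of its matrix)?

(1, 0, 3)

Write A = [[2, 0, 0, -2], [0, 0, 0, 0], [0, 0, 0, 0], [-2, 0, 0, 2]].
Row-reducing A symmetrically gives the diagonal entries 2, 0, 0, 0.
Counting signs: 1 positive, 3 zero.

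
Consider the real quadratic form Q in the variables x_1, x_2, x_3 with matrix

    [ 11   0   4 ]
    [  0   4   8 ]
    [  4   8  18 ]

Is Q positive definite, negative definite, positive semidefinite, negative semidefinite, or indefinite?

positive definite

Leading principal minors: Δ_1 = 11, Δ_2 = 44, Δ_3 = 24.
All leading principal minors are positive, so by Sylvester's criterion Q is positive definite.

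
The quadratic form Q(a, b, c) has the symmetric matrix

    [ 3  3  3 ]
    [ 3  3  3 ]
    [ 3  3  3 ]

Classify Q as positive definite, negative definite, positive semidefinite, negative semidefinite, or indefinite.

positive semidefinite

Congruent diagonalization of A (simultaneous row and column reduction) yields pivots 3, 0, 0.
That gives 1 positive, 2 zero pivots.
Hence Q is positive semidefinite.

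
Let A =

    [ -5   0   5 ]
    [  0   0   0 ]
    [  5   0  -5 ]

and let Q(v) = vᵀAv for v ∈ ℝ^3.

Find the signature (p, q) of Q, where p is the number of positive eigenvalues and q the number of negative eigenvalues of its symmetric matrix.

Applying the same elementary operations to the rows and columns of A produces a congruent diagonal matrix with entries -5, 0, 0.
So there are 1 negative, 2 zero pivots.

(0, 1)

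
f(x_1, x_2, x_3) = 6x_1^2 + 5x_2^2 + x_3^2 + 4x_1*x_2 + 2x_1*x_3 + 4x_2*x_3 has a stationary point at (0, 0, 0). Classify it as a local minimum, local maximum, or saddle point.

The Hessian at the origin is H = [[12, 4, 2], [4, 10, 4], [2, 4, 2]].
Symmetric row and column elimination reduces H to a congruent diagonal form with pivots 12, 26/3, 5/13.
That gives 3 positive pivots.
H is positive definite, so the origin is a strict local minimum.

local minimum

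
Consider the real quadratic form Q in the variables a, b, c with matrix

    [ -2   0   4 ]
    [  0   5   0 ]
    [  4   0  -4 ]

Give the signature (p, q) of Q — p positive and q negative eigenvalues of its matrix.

(2, 1)

Symmetric row and column elimination reduces A to a congruent diagonal form with pivots -2, 5, 4.
Counting signs: 2 positive, 1 negative.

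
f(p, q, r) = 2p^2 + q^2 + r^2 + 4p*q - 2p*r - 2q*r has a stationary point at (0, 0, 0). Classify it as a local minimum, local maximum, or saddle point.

saddle point

The Hessian at the origin is H = [[4, 4, -2], [4, 2, -2], [-2, -2, 2]].
Symmetric row and column elimination reduces H to a congruent diagonal form with pivots 4, -2, 1.
So there are 2 positive, 1 negative pivots.
H is indefinite, so the origin is a saddle point.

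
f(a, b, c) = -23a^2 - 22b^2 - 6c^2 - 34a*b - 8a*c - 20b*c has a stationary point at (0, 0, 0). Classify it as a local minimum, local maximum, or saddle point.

local maximum

The Hessian at the origin is H = [[-46, -34, -8], [-34, -44, -20], [-8, -20, -12]].
Applying the same elementary operations to the rows and columns of H produces a congruent diagonal matrix with entries -46, -434/23, -20/217.
That gives 3 negative pivots.
H is negative definite, so the origin is a strict local maximum.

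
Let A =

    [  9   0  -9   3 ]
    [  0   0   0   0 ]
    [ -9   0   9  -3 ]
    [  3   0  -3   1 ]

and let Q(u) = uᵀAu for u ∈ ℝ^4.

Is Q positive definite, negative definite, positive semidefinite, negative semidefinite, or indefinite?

Row-reducing A symmetrically gives the diagonal entries 9, 0, 0, 0.
Counting signs: 1 positive, 3 zero.
Hence Q is positive semidefinite.

positive semidefinite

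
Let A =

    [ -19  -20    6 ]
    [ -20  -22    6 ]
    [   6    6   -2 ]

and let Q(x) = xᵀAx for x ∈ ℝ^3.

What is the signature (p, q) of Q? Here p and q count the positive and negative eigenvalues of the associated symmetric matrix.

Symmetric row and column elimination reduces A to a congruent diagonal form with pivots -19, -18/19, 0.
So there are 2 negative, 1 zero pivots.

(0, 2)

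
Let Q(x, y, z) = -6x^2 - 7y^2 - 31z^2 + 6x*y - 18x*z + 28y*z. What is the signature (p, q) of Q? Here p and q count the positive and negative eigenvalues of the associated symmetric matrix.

Write A = [[-6, 3, -9], [3, -7, 14], [-9, 14, -31]].
Symmetric row and column elimination reduces A to a congruent diagonal form with pivots -6, -11/2, -12/11.
That gives 3 negative pivots.

(0, 3)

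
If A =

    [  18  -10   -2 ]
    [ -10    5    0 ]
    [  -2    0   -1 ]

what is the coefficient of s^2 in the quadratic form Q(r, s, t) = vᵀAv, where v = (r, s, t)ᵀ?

5

The coefficient of s^2 is the diagonal entry A[2,2] = 5.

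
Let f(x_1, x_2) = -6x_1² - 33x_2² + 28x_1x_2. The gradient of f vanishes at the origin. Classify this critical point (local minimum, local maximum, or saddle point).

The Hessian at the origin is H = [[-12, 28], [28, -66]].
det H = -12·-66 − (28)² = 8 > 0 and H[1,1] = -12 < 0, so H is negative definite.
Therefore the origin is a local maximum.

local maximum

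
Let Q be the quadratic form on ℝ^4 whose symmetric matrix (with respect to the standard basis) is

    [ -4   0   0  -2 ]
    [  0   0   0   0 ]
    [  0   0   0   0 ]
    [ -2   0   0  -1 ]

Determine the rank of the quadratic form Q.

1

Row-reducing A symmetrically gives the diagonal entries -4, 0, 0, 0.
That gives 1 negative, 3 zero pivots.
The rank is the number of nonzero pivots: 1.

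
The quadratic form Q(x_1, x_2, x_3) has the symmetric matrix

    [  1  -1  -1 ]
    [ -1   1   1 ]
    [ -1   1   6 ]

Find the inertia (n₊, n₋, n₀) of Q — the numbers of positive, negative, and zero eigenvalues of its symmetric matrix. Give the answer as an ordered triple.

(2, 0, 1)

Congruent diagonalization of A (simultaneous row and column reduction) yields pivots 1, 0, 5.
Counting signs: 2 positive, 1 zero.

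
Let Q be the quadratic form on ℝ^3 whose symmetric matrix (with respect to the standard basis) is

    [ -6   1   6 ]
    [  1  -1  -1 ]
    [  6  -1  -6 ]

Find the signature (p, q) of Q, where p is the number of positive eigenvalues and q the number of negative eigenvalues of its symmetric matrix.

Congruent diagonalization of A (simultaneous row and column reduction) yields pivots -6, -5/6, 0.
Counting signs: 2 negative, 1 zero.

(0, 2)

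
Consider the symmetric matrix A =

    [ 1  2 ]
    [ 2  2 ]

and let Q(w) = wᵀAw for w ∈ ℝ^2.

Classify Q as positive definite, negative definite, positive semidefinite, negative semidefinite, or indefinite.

indefinite

Applying the same elementary operations to the rows and columns of A produces a congruent diagonal matrix with entries 1, -2.
So there are 1 positive, 1 negative pivots.
Hence Q is indefinite.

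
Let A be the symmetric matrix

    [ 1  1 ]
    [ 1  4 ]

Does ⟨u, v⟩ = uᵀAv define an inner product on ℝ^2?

yes

For the 2×2 matrix [[1, 1], [1, 4]]: det = 1·4 − (1)² = 3, trace = 5.
det > 0 so both eigenvalues share the sign of the trace; trace = 5 > 0 ⇒ both positive.
⟨·,·⟩ is an inner product exactly when A is positive definite.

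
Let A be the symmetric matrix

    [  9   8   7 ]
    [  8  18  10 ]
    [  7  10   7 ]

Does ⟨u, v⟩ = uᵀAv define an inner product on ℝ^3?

Symmetric row and column elimination reduces A to a congruent diagonal form with pivots 9, 98/9, 12/49.
That gives 3 positive pivots.
Hence Q is positive definite.
⟨·,·⟩ is an inner product exactly when A is positive definite.

yes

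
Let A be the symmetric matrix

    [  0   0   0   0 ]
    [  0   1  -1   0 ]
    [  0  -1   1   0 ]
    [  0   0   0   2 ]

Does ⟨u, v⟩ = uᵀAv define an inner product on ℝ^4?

no

Symmetric row and column elimination reduces A to a congruent diagonal form with pivots 0, 1, 0, 2.
So there are 2 positive, 2 zero pivots.
Hence Q is positive semidefinite.
⟨·,·⟩ is an inner product exactly when A is positive definite.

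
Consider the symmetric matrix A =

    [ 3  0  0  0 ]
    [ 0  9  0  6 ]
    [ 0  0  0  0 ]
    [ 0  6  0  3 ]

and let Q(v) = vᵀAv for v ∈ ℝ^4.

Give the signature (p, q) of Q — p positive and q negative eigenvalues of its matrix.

Congruent diagonalization of A (simultaneous row and column reduction) yields pivots 3, 9, 0, -1.
Counting signs: 2 positive, 1 negative, 1 zero.

(2, 1)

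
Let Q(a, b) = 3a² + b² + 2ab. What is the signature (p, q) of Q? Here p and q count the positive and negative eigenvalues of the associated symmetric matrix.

(2, 0)

The associated matrix is A = [[3, 1], [1, 1]].
Row-reducing A symmetrically gives the diagonal entries 3, 2/3.
Counting signs: 2 positive.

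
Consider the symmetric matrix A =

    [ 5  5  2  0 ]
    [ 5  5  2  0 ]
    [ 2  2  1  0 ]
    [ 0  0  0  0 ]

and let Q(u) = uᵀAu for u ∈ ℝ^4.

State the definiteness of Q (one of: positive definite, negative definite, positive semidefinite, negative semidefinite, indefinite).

Applying the same elementary operations to the rows and columns of A produces a congruent diagonal matrix with entries 5, 0, 1/5, 0.
So there are 2 positive, 2 zero pivots.
Hence Q is positive semidefinite.

positive semidefinite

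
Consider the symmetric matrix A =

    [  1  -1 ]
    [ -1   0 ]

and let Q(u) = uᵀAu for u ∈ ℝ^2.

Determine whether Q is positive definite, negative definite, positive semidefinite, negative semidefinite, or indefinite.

indefinite

For the 2×2 matrix [[1, -1], [-1, 0]]: det = 1·0 − (-1)² = -1, trace = 1.
det < 0 so the eigenvalues have opposite signs; the form is indefinite.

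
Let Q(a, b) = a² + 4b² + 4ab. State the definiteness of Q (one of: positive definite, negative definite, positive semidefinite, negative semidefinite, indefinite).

The symmetric matrix of Q is [[1, 2], [2, 4]].
For the 2×2 matrix [[1, 2], [2, 4]]: det = 1·4 − (2)² = 0, trace = 5.
det = 0 so one eigenvalue is zero; the form is semidefinite with the sign of the trace.

positive semidefinite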